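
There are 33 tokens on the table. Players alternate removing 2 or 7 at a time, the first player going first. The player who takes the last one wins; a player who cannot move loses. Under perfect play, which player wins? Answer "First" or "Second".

First

Compute winning (W) and losing (L) positions by backward induction:
i:   0  1  2  3  4  5  6  7  8  9 10 11 12 13 14 15 16 17 18 19 20 21 22 23 24 25 26 27 28 29 30 31 32 33
     L  L  W  W  L  L  W  W  W  L  L  W  W  L  L  W  W  W  L  L  W  W  L  L  W  W  W  L  L  W  W  L  L  W
Position 33 is W, so the first player wins.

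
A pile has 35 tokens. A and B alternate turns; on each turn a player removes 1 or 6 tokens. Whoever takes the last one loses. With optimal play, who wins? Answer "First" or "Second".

First

W/L table (W = player to move can force a win):
i:   0  1  2  3  4  5  6  7  8  9 10 11 12 13 14 15 16 17 18 19 20 21 22 23 24 25 26 27 28 29 30 31 32 33 34 35
     W  L  W  L  W  L  W  W  L  W  L  W  L  W  W  L  W  L  W  L  W  W  L  W  L  W  L  W  W  L  W  L  W  L  W  W
Position 35 is W, so the first player wins.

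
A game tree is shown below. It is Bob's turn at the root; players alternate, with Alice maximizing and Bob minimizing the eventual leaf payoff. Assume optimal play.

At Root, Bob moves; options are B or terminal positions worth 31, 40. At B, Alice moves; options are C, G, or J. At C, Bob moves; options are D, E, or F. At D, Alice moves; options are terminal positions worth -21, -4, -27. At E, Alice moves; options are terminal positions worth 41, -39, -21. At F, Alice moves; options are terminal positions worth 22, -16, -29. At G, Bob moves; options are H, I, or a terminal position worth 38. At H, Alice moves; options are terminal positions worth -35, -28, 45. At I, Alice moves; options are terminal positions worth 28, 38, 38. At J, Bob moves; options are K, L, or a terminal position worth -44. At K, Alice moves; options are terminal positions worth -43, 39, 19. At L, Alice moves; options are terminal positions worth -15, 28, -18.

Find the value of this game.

D (Alice): max(-21, -4, -27) = -4
E (Alice): max(41, -39, -21) = 41
F (Alice): max(22, -16, -29) = 22
C (Bob): min(-4, 41, 22) = -4
H (Alice): max(-35, -28, 45) = 45
I (Alice): max(28, 38, 38) = 38
G (Bob): min(45, 38, 38) = 38
K (Alice): max(-43, 39, 19) = 39
L (Alice): max(-15, 28, -18) = 28
J (Bob): min(39, 28, -44) = -44
B (Alice): max(-4, 38, -44) = 38
Root (Bob): min(38, 31, 40) = 31

31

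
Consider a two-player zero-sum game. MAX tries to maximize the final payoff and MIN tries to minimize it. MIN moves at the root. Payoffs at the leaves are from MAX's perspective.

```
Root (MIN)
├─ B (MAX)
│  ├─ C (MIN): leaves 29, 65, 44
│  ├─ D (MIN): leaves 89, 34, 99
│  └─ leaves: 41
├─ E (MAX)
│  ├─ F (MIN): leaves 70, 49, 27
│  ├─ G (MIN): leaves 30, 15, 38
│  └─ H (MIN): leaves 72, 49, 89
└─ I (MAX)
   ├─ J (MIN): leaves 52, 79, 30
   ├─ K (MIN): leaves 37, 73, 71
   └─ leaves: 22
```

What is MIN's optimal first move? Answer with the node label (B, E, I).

I

C (MIN): min(29, 65, 44) = 29
D (MIN): min(89, 34, 99) = 34
B (MAX): max(29, 34, 41) = 41
F (MIN): min(70, 49, 27) = 27
G (MIN): min(30, 15, 38) = 15
H (MIN): min(72, 49, 89) = 49
E (MAX): max(27, 15, 49) = 49
J (MIN): min(52, 79, 30) = 30
K (MIN): min(37, 73, 71) = 37
I (MAX): max(30, 37, 22) = 37
Root (MIN): min(41, 49, 37) = 37
MIN picks the child with the lowest value: I (value 37).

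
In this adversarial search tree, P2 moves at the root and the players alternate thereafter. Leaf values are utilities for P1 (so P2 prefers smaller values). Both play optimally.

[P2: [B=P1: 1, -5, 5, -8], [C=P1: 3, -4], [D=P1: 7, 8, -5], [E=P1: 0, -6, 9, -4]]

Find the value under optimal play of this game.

B (P1): max(1, -5, 5, -8) = 5
C (P1): max(3, -4) = 3
D (P1): max(7, 8, -5) = 8
E (P1): max(0, -6, 9, -4) = 9
Root (P2): min(5, 3, 8, 9) = 3

3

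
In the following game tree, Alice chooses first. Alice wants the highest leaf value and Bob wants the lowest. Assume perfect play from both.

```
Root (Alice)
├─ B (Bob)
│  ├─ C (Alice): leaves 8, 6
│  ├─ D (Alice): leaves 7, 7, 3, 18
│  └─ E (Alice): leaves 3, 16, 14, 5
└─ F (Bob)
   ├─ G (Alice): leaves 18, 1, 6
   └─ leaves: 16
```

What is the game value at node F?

G: max(18, 1, 6) = 18
F: min(18, 16) = 16

16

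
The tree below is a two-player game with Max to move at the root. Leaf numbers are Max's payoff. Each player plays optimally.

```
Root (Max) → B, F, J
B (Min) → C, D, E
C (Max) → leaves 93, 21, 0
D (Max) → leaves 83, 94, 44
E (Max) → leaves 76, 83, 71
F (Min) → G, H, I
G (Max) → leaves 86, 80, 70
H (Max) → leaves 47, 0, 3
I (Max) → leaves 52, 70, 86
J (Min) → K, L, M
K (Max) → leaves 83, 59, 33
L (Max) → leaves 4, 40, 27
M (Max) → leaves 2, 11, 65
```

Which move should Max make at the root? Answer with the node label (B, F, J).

C (Max): max(93, 21, 0) = 93
D (Max): max(83, 94, 44) = 94
E (Max): max(76, 83, 71) = 83
B (Min): min(93, 94, 83) = 83
G (Max): max(86, 80, 70) = 86
H (Max): max(47, 0, 3) = 47
I (Max): max(52, 70, 86) = 86
F (Min): min(86, 47, 86) = 47
K (Max): max(83, 59, 33) = 83
L (Max): max(4, 40, 27) = 40
M (Max): max(2, 11, 65) = 65
J (Min): min(83, 40, 65) = 40
Root (Max): max(83, 47, 40) = 83
Max picks the child with the highest value: B (value 83).

B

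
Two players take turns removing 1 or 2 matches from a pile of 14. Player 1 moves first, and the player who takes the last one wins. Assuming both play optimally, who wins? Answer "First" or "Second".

Positions where the player to move wins (W) vs loses (L):
i:   0  1  2  3  4  5  6  7  8  9 10 11 12 13 14
     L  W  W  L  W  W  L  W  W  L  W  W  L  W  W
Position 14 is W, so the first player wins.

First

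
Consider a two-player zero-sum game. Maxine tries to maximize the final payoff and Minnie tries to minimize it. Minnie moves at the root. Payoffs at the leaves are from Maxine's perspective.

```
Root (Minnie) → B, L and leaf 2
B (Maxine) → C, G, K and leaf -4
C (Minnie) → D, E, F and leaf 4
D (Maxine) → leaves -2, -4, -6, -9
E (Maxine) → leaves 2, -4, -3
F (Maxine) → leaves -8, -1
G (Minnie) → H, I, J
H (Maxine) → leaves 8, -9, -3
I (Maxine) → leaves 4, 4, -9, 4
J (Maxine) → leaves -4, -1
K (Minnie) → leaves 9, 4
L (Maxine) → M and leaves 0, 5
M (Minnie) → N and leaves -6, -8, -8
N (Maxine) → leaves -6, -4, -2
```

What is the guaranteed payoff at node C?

-2

D: max(-2, -4, -6, -9) = -2
E: max(2, -4, -3) = 2
F: max(-8, -1) = -1
C: min(-2, 2, -1, 4) = -2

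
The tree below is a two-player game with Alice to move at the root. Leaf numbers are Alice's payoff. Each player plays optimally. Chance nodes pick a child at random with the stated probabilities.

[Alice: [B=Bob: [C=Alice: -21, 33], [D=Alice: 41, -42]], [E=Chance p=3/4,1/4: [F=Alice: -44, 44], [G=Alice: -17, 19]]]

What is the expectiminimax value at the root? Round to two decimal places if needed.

37.75

C (Alice): max(-21, 33) = 33
D (Alice): max(41, -42) = 41
B (Bob): min(33, 41) = 33
F (Alice): max(-44, 44) = 44
G (Alice): max(-17, 19) = 19
E (Chance): 3/4·44 + 1/4·19 = 37.75
Root (Alice): max(33, 37.75) = 37.75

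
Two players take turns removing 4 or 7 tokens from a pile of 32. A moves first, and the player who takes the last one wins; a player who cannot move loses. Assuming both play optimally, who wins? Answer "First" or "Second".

First

Positions where the player to move wins (W) vs loses (L):
i:   0  1  2  3  4  5  6  7  8  9 10 11 12 13 14 15 16 17 18 19 20 21 22 23 24 25 26 27 28 29 30 31 32
     L  L  L  L  W  W  W  W  W  W  W  L  L  L  L  W  W  W  W  W  W  W  L  L  L  L  W  W  W  W  W  W  W
Position 32 is W, so the first player wins.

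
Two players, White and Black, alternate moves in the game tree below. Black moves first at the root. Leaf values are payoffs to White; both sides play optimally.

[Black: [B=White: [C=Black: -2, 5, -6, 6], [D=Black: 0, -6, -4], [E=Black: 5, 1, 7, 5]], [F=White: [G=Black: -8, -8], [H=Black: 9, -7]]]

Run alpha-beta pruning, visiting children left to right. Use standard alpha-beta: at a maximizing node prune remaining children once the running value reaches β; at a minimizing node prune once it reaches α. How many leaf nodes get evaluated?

14

C [α=-∞,β=+∞]: v=-6
D [α=-6,β=+∞]: v=-6 after child 2 ≤ α → α-cutoff, skip 1
E [α=-6,β=+∞]: v=1
B [α=-∞,β=+∞]: v=1
G [α=-∞,β=1]: v=-8
H [α=-8,β=1]: v=-7
F [α=-∞,β=1]: v=-7
Root [α=-∞,β=+∞]: v=-7
Leaves evaluated: 14 of 15.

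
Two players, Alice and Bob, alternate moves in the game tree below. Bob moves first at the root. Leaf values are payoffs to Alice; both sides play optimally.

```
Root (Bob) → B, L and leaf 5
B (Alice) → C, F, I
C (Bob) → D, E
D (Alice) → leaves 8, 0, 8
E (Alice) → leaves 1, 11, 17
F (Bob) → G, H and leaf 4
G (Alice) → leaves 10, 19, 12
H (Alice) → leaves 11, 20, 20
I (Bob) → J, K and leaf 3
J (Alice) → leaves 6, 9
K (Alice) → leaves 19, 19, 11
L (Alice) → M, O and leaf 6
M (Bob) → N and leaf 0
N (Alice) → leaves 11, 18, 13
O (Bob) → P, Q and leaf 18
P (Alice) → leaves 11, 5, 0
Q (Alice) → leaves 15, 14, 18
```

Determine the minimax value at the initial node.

5

D (Alice): max(8, 0, 8) = 8
E (Alice): max(1, 11, 17) = 17
C (Bob): min(8, 17) = 8
G (Alice): max(10, 19, 12) = 19
H (Alice): max(11, 20, 20) = 20
F (Bob): min(19, 20, 4) = 4
J (Alice): max(6, 9) = 9
K (Alice): max(19, 19, 11) = 19
I (Bob): min(9, 19, 3) = 3
B (Alice): max(8, 4, 3) = 8
N (Alice): max(11, 18, 13) = 18
M (Bob): min(18, 0) = 0
P (Alice): max(11, 5, 0) = 11
Q (Alice): max(15, 14, 18) = 18
O (Bob): min(11, 18, 18) = 11
L (Alice): max(0, 11, 6) = 11
Root (Bob): min(8, 11, 5) = 5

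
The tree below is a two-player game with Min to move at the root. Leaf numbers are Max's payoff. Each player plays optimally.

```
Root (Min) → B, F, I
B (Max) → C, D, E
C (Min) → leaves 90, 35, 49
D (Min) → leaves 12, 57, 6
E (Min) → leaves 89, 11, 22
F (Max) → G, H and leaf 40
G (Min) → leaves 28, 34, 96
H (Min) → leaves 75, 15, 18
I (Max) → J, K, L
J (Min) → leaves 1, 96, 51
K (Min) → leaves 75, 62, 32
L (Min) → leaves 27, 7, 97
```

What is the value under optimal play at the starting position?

32

C (Min): min(90, 35, 49) = 35
D (Min): min(12, 57, 6) = 6
E (Min): min(89, 11, 22) = 11
B (Max): max(35, 6, 11) = 35
G (Min): min(28, 34, 96) = 28
H (Min): min(75, 15, 18) = 15
F (Max): max(28, 15, 40) = 40
J (Min): min(1, 96, 51) = 1
K (Min): min(75, 62, 32) = 32
L (Min): min(27, 7, 97) = 7
I (Max): max(1, 32, 7) = 32
Root (Min): min(35, 40, 32) = 32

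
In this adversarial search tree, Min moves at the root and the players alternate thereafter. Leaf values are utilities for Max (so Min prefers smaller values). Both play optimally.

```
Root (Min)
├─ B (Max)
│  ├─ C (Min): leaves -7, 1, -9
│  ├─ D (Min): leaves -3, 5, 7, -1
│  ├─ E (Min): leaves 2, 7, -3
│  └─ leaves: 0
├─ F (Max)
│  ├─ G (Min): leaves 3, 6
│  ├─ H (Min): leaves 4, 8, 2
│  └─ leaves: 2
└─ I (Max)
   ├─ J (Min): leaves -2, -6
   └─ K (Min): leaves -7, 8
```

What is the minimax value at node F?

3

G: min(3, 6) = 3
H: min(4, 8, 2) = 2
F: max(3, 2, 2) = 3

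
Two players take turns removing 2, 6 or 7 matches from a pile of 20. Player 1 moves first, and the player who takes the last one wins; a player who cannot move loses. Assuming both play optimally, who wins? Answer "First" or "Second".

Mark each pile size as W (mover wins) or L (mover loses):
i:   0  1  2  3  4  5  6  7  8  9 10 11 12 13 14 15 16 17 18 19 20
     L  L  W  W  L  L  W  W  W  L  W  W  W  L  L  W  W  L  L  W  W
Position 20 is W, so the first player wins.

First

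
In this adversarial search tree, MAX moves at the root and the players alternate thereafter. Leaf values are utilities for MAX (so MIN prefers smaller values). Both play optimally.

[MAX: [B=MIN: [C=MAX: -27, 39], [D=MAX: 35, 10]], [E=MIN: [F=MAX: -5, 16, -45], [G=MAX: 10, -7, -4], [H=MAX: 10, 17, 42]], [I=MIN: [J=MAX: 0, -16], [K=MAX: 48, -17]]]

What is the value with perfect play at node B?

35

C: max(-27, 39) = 39
D: max(35, 10) = 35
B: min(39, 35) = 35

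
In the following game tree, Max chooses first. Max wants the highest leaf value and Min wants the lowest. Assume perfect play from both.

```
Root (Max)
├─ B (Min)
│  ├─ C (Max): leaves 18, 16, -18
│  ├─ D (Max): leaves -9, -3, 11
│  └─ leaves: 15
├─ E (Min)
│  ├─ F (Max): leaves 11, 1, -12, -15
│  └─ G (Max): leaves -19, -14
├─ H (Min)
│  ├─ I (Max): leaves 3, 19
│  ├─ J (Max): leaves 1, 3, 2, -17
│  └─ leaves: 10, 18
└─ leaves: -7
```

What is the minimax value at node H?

I: max(3, 19) = 19
J: max(1, 3, 2, -17) = 3
H: min(19, 3, 10, 18) = 3

3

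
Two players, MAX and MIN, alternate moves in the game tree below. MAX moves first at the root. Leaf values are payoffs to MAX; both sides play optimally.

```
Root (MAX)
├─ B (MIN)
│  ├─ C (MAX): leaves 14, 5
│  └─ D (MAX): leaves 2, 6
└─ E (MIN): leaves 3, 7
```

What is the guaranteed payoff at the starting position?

6

C (MAX): max(14, 5) = 14
D (MAX): max(2, 6) = 6
B (MIN): min(14, 6) = 6
E (MIN): min(3, 7) = 3
Root (MAX): max(6, 3) = 6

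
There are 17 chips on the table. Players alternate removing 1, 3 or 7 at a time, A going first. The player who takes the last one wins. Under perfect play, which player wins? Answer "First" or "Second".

First

W/L table (W = player to move can force a win):
i:   0  1  2  3  4  5  6  7  8  9 10 11 12 13 14 15 16 17
     L  W  L  W  L  W  L  W  L  W  L  W  L  W  L  W  L  W
Position 17 is W, so the first player wins.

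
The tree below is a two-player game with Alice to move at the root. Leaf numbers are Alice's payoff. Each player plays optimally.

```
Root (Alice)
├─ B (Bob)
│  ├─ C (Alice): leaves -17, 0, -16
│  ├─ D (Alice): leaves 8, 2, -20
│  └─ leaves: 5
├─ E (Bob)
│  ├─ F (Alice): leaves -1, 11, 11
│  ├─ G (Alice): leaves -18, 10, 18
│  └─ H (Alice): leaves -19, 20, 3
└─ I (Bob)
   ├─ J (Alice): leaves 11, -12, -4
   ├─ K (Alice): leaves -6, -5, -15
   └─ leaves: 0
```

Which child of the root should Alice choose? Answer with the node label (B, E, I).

E

C (Alice): max(-17, 0, -16) = 0
D (Alice): max(8, 2, -20) = 8
B (Bob): min(0, 8, 5) = 0
F (Alice): max(-1, 11, 11) = 11
G (Alice): max(-18, 10, 18) = 18
H (Alice): max(-19, 20, 3) = 20
E (Bob): min(11, 18, 20) = 11
J (Alice): max(11, -12, -4) = 11
K (Alice): max(-6, -5, -15) = -5
I (Bob): min(11, -5, 0) = -5
Root (Alice): max(0, 11, -5) = 11
Alice picks the child with the highest value: E (value 11).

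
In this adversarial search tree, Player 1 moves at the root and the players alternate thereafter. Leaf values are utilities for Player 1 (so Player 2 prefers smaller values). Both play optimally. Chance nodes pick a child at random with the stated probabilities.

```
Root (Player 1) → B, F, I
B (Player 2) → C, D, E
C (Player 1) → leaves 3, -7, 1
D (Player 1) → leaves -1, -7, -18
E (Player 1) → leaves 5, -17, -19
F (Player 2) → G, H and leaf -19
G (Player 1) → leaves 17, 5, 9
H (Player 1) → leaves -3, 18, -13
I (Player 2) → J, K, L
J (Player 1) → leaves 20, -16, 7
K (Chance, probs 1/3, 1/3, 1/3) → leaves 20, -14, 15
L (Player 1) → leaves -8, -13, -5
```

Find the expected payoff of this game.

C (Player 1): max(3, -7, 1) = 3
D (Player 1): max(-1, -7, -18) = -1
E (Player 1): max(5, -17, -19) = 5
B (Player 2): min(3, -1, 5) = -1
G (Player 1): max(17, 5, 9) = 17
H (Player 1): max(-3, 18, -13) = 18
F (Player 2): min(17, 18, -19) = -19
J (Player 1): max(20, -16, 7) = 20
K (Chance): 1/3·20 + 1/3·-14 + 1/3·15 = 7
L (Player 1): max(-8, -13, -5) = -5
I (Player 2): min(20, 7, -5) = -5
Root (Player 1): max(-1, -19, -5) = -1

-1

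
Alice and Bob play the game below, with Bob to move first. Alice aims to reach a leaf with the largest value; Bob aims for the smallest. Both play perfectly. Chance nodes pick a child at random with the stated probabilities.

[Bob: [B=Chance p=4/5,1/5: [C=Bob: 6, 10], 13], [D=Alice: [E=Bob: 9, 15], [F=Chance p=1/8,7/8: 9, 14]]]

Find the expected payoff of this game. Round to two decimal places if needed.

7.4

C (Bob): min(6, 10) = 6
B (Chance): 4/5·6 + 1/5·13 = 7.4
E (Bob): min(9, 15) = 9
F (Chance): 1/8·9 + 7/8·14 = 13.38
D (Alice): max(9, 13.38) = 13.38
Root (Bob): min(7.4, 13.38) = 7.4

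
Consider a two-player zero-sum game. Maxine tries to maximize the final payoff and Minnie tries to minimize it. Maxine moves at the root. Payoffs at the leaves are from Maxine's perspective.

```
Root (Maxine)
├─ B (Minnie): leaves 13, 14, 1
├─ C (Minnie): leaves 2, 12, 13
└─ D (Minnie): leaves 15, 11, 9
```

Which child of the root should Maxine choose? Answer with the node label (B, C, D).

B (Minnie): min(13, 14, 1) = 1
C (Minnie): min(2, 12, 13) = 2
D (Minnie): min(15, 11, 9) = 9
Root (Maxine): max(1, 2, 9) = 9
Maxine picks the child with the highest value: D (value 9).

D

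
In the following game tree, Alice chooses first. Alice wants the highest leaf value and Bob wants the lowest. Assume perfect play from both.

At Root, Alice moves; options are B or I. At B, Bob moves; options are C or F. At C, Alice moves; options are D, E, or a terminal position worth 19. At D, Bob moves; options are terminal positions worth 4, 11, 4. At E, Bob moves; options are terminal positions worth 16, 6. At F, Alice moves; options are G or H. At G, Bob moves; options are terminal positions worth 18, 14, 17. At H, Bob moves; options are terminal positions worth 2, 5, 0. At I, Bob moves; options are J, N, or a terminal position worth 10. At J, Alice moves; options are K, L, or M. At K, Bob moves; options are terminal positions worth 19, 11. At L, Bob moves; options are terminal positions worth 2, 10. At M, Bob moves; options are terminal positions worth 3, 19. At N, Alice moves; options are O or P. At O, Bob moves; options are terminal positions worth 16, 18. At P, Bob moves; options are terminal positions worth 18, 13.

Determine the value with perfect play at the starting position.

14

D (Bob): min(4, 11, 4) = 4
E (Bob): min(16, 6) = 6
C (Alice): max(4, 6, 19) = 19
G (Bob): min(18, 14, 17) = 14
H (Bob): min(2, 5, 0) = 0
F (Alice): max(14, 0) = 14
B (Bob): min(19, 14) = 14
K (Bob): min(19, 11) = 11
L (Bob): min(2, 10) = 2
M (Bob): min(3, 19) = 3
J (Alice): max(11, 2, 3) = 11
O (Bob): min(16, 18) = 16
P (Bob): min(18, 13) = 13
N (Alice): max(16, 13) = 16
I (Bob): min(11, 16, 10) = 10
Root (Alice): max(14, 10) = 14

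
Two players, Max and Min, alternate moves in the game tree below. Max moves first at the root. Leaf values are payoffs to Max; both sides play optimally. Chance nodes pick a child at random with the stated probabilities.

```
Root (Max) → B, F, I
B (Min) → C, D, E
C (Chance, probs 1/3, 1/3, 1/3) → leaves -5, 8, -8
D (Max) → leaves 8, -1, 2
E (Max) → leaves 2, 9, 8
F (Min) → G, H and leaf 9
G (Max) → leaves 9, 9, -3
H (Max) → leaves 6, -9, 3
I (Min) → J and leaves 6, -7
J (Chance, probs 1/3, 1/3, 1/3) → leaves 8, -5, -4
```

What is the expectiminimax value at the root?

C (Chance): 1/3·-5 + 1/3·8 + 1/3·-8 = -1.67
D (Max): max(8, -1, 2) = 8
E (Max): max(2, 9, 8) = 9
B (Min): min(-1.67, 8, 9) = -1.67
G (Max): max(9, 9, -3) = 9
H (Max): max(6, -9, 3) = 6
F (Min): min(9, 6, 9) = 6
J (Chance): 1/3·8 + 1/3·-5 + 1/3·-4 = -0.33
I (Min): min(-0.33, 6, -7) = -7
Root (Max): max(-1.67, 6, -7) = 6

6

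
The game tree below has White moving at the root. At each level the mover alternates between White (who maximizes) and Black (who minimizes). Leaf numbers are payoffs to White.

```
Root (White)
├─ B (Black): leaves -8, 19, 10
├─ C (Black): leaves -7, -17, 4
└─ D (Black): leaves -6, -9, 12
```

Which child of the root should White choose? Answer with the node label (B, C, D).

B (Black): min(-8, 19, 10) = -8
C (Black): min(-7, -17, 4) = -17
D (Black): min(-6, -9, 12) = -9
Root (White): max(-8, -17, -9) = -8
White picks the child with the highest value: B (value -8).

B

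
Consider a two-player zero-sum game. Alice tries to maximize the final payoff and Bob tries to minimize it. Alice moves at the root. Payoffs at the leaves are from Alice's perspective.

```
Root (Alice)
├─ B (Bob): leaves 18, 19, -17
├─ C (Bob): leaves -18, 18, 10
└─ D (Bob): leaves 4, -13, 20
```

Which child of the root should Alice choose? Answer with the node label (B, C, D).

D

B (Bob): min(18, 19, -17) = -17
C (Bob): min(-18, 18, 10) = -18
D (Bob): min(4, -13, 20) = -13
Root (Alice): max(-17, -18, -13) = -13
Alice picks the child with the highest value: D (value -13).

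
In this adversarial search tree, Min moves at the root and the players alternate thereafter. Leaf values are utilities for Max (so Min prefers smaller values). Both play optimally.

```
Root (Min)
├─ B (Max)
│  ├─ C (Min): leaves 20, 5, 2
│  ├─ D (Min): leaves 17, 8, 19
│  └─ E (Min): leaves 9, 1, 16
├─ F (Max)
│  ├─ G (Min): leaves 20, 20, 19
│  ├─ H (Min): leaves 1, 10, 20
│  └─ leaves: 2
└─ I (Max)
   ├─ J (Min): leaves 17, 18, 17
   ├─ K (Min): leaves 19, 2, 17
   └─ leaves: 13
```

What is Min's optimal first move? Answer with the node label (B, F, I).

B

C (Min): min(20, 5, 2) = 2
D (Min): min(17, 8, 19) = 8
E (Min): min(9, 1, 16) = 1
B (Max): max(2, 8, 1) = 8
G (Min): min(20, 20, 19) = 19
H (Min): min(1, 10, 20) = 1
F (Max): max(19, 1, 2) = 19
J (Min): min(17, 18, 17) = 17
K (Min): min(19, 2, 17) = 2
I (Max): max(17, 2, 13) = 17
Root (Min): min(8, 19, 17) = 8
Min picks the child with the lowest value: B (value 8).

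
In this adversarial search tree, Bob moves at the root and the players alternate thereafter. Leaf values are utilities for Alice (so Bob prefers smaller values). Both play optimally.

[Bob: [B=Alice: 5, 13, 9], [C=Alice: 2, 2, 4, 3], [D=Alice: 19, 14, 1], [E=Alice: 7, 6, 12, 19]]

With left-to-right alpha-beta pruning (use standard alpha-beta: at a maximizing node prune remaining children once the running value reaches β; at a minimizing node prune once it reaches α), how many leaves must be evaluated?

9

B [α=-∞,β=+∞]: v=13
C [α=-∞,β=13]: v=4
D [α=-∞,β=4]: v=19 after child 1 ≥ β → β-cutoff, skip 2
E [α=-∞,β=4]: v=7 after child 1 ≥ β → β-cutoff, skip 3
Root [α=-∞,β=+∞]: v=4
Leaves evaluated: 9 of 14.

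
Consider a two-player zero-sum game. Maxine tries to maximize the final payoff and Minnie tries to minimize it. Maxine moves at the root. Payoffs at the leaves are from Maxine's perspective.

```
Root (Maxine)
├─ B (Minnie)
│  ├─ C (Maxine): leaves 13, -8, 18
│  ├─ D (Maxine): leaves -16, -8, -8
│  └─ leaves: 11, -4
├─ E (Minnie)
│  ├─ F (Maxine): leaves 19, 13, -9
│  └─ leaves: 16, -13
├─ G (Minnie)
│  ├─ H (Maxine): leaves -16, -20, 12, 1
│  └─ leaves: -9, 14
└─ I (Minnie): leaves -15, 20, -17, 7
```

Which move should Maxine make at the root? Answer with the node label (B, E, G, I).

B

C (Maxine): max(13, -8, 18) = 18
D (Maxine): max(-16, -8, -8) = -8
B (Minnie): min(18, -8, 11, -4) = -8
F (Maxine): max(19, 13, -9) = 19
E (Minnie): min(19, 16, -13) = -13
H (Maxine): max(-16, -20, 12, 1) = 12
G (Minnie): min(12, -9, 14) = -9
I (Minnie): min(-15, 20, -17, 7) = -17
Root (Maxine): max(-8, -13, -9, -17) = -8
Maxine picks the child with the highest value: B (value -8).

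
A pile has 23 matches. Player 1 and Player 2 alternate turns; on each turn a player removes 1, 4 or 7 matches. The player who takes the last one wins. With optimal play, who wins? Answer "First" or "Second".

i:   0  1  2  3  4  5  6  7  8  9 10 11 12 13 14 15 16 17 18 19 20 21 22 23
     L  W  L  W  W  L  W  W  L  W  L  W  W  L  W  W  L  W  L  W  W  L  W  W
Position 23 is W, so the first player wins.

First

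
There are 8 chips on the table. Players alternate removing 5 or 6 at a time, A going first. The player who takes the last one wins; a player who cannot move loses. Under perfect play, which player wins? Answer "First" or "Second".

Positions where the player to move wins (W) vs loses (L):
i:   0  1  2  3  4  5  6  7  8
     L  L  L  L  L  W  W  W  W
Position 8 is W, so the first player wins.

First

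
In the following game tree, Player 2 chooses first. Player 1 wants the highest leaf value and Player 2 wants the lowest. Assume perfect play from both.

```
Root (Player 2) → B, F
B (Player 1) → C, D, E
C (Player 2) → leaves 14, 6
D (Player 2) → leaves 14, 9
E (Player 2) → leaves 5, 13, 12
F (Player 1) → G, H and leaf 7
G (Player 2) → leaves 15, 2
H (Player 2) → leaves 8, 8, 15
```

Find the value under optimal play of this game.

C (Player 2): min(14, 6) = 6
D (Player 2): min(14, 9) = 9
E (Player 2): min(5, 13, 12) = 5
B (Player 1): max(6, 9, 5) = 9
G (Player 2): min(15, 2) = 2
H (Player 2): min(8, 8, 15) = 8
F (Player 1): max(2, 8, 7) = 8
Root (Player 2): min(9, 8) = 8

8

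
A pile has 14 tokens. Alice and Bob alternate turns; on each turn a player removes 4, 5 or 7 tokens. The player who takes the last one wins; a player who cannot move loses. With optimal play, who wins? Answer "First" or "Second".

Mark each pile size as W (mover wins) or L (mover loses):
i:   0  1  2  3  4  5  6  7  8  9 10 11 12 13 14
     L  L  L  L  W  W  W  W  W  W  W  L  L  L  L
Position 14 is L, so the second player wins.

Second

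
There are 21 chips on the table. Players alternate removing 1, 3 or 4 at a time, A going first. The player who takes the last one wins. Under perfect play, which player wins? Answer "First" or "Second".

Positions where the player to move wins (W) vs loses (L):
i:   0  1  2  3  4  5  6  7  8  9 10 11 12 13 14 15 16 17 18 19 20 21
     L  W  L  W  W  W  W  L  W  L  W  W  W  W  L  W  L  W  W  W  W  L
Position 21 is L, so the second player wins.

Second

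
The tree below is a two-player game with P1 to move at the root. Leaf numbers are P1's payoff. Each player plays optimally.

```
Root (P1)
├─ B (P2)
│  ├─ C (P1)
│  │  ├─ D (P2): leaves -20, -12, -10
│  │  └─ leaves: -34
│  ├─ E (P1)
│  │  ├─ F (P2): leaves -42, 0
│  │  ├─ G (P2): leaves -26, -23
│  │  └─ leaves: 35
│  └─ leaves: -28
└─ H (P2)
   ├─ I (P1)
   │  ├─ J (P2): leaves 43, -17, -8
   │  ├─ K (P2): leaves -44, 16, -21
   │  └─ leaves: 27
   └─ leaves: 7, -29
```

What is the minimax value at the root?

D (P2): min(-20, -12, -10) = -20
C (P1): max(-20, -34) = -20
F (P2): min(-42, 0) = -42
G (P2): min(-26, -23) = -26
E (P1): max(-42, -26, 35) = 35
B (P2): min(-20, 35, -28) = -28
J (P2): min(43, -17, -8) = -17
K (P2): min(-44, 16, -21) = -44
I (P1): max(-17, -44, 27) = 27
H (P2): min(27, 7, -29) = -29
Root (P1): max(-28, -29) = -28

-28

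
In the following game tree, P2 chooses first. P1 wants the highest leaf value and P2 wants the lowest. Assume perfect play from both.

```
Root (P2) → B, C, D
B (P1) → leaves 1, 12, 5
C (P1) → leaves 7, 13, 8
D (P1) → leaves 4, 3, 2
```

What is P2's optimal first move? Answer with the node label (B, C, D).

B (P1): max(1, 12, 5) = 12
C (P1): max(7, 13, 8) = 13
D (P1): max(4, 3, 2) = 4
Root (P2): min(12, 13, 4) = 4
P2 picks the child with the lowest value: D (value 4).

D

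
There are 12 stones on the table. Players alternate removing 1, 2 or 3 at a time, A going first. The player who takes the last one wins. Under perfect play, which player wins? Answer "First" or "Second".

Second

W/L table (W = player to move can force a win):
i:   0  1  2  3  4  5  6  7  8  9 10 11 12
     L  W  W  W  L  W  W  W  L  W  W  W  L
Position 12 is L, so the second player wins.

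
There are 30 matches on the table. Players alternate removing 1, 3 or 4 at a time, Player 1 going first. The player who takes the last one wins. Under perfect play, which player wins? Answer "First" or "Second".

i:   0  1  2  3  4  5  6  7  8  9 10 11 12 13 14 15 16 17 18 19 20 21 22 23 24 25 26 27 28 29 30
     L  W  L  W  W  W  W  L  W  L  W  W  W  W  L  W  L  W  W  W  W  L  W  L  W  W  W  W  L  W  L
Position 30 is L, so the second player wins.

Second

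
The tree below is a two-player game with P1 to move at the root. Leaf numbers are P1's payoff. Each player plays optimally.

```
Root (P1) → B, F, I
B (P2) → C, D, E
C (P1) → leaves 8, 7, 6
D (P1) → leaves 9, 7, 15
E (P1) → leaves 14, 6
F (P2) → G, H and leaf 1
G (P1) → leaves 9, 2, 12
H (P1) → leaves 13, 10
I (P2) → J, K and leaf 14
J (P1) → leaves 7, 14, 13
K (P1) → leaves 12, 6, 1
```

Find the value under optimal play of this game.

C (P1): max(8, 7, 6) = 8
D (P1): max(9, 7, 15) = 15
E (P1): max(14, 6) = 14
B (P2): min(8, 15, 14) = 8
G (P1): max(9, 2, 12) = 12
H (P1): max(13, 10) = 13
F (P2): min(12, 13, 1) = 1
J (P1): max(7, 14, 13) = 14
K (P1): max(12, 6, 1) = 12
I (P2): min(14, 12, 14) = 12
Root (P1): max(8, 1, 12) = 12

12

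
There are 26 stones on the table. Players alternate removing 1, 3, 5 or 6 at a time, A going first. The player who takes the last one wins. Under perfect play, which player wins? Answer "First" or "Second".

Second

i:   0  1  2  3  4  5  6  7  8  9 10 11 12 13 14 15 16 17 18 19 20 21 22 23 24 25 26
     L  W  L  W  L  W  W  W  W  W  W  L  W  L  W  L  W  W  W  W  W  W  L  W  L  W  L
Position 26 is L, so the second player wins.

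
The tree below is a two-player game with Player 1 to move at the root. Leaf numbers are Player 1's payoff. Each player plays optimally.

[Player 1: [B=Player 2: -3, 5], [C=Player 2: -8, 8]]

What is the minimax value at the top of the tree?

-3

B (Player 2): min(-3, 5) = -3
C (Player 2): min(-8, 8) = -8
Root (Player 1): max(-3, -8) = -3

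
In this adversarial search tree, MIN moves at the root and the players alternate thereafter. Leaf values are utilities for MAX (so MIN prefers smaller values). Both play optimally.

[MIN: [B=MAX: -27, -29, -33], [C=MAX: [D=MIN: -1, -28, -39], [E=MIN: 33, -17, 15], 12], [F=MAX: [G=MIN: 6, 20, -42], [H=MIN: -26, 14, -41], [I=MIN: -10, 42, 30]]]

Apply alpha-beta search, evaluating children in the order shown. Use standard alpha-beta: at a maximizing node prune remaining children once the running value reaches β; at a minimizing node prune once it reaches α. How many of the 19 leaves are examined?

B [α=-∞,β=+∞]: v=-27
D [α=-∞,β=-27]: v=-39
E [α=-39,β=-27]: v=-17
C [α=-∞,β=-27]: v=-17 after child 2 ≥ β → β-cutoff, skip 1
G [α=-∞,β=-27]: v=-42
H [α=-42,β=-27]: v=-41
I [α=-41,β=-27]: v=-10
F [α=-∞,β=-27]: v=-10
Root [α=-∞,β=+∞]: v=-27
Leaves evaluated: 18 of 19.

18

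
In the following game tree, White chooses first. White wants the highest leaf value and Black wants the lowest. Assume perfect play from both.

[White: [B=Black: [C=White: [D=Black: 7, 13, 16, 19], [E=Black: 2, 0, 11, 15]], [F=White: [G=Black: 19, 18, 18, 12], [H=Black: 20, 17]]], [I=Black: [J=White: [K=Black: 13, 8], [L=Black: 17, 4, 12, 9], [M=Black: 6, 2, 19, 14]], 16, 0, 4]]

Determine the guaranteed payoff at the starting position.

D (Black): min(7, 13, 16, 19) = 7
E (Black): min(2, 0, 11, 15) = 0
C (White): max(7, 0) = 7
G (Black): min(19, 18, 18, 12) = 12
H (Black): min(20, 17) = 17
F (White): max(12, 17) = 17
B (Black): min(7, 17) = 7
K (Black): min(13, 8) = 8
L (Black): min(17, 4, 12, 9) = 4
M (Black): min(6, 2, 19, 14) = 2
J (White): max(8, 4, 2) = 8
I (Black): min(8, 16, 0, 4) = 0
Root (White): max(7, 0) = 7

7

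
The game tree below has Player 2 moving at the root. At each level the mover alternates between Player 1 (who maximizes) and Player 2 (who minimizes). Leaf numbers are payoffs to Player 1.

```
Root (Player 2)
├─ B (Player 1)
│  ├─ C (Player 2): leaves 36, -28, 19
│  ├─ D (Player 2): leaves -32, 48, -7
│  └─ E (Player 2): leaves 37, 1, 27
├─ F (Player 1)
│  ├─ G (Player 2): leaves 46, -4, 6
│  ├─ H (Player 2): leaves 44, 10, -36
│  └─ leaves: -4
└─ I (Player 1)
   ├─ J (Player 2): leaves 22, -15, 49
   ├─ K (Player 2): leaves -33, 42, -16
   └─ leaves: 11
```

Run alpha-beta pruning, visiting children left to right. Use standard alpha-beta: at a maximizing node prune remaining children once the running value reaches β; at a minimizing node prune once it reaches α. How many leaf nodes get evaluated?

C [α=-∞,β=+∞]: v=-28
D [α=-28,β=+∞]: v=-32 after child 1 ≤ α → α-cutoff, skip 2
E [α=-28,β=+∞]: v=1
B [α=-∞,β=+∞]: v=1
G [α=-∞,β=1]: v=-4
H [α=-4,β=1]: v=-36
F [α=-∞,β=1]: v=-4
J [α=-∞,β=-4]: v=-15
K [α=-15,β=-4]: v=-33 after child 1 ≤ α → α-cutoff, skip 2
I [α=-∞,β=-4]: v=11
Root [α=-∞,β=+∞]: v=-4
Leaves evaluated: 19 of 23.

19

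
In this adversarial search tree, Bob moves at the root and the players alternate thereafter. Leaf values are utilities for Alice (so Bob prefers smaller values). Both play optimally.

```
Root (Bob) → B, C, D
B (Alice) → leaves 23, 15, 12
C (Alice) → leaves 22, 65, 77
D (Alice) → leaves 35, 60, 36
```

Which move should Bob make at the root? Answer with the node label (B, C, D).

B

B (Alice): max(23, 15, 12) = 23
C (Alice): max(22, 65, 77) = 77
D (Alice): max(35, 60, 36) = 60
Root (Bob): min(23, 77, 60) = 23
Bob picks the child with the lowest value: B (value 23).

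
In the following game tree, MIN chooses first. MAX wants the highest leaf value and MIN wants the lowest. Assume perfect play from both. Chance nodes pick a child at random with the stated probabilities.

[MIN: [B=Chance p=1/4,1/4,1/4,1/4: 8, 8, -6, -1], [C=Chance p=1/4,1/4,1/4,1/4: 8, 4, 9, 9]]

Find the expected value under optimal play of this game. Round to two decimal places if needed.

B (Chance): 1/4·8 + 1/4·8 + 1/4·-6 + 1/4·-1 = 2.25
C (Chance): 1/4·8 + 1/4·4 + 1/4·9 + 1/4·9 = 7.5
Root (MIN): min(2.25, 7.5) = 2.25

2.25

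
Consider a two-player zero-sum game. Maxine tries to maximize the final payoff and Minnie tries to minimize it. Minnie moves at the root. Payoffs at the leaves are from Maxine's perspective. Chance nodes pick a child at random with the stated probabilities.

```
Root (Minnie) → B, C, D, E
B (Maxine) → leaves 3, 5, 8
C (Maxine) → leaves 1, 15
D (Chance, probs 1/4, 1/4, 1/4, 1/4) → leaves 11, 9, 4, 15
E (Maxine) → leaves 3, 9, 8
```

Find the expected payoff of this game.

8

B (Maxine): max(3, 5, 8) = 8
C (Maxine): max(1, 15) = 15
D (Chance): 1/4·11 + 1/4·9 + 1/4·4 + 1/4·15 = 9.75
E (Maxine): max(3, 9, 8) = 9
Root (Minnie): min(8, 15, 9.75, 9) = 8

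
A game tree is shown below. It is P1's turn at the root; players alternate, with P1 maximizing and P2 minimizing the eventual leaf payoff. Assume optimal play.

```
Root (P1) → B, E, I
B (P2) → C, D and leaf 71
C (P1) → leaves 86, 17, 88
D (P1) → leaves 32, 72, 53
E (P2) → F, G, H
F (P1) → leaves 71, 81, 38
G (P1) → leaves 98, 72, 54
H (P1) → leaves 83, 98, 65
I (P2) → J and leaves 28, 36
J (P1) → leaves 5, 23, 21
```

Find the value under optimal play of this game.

81

C (P1): max(86, 17, 88) = 88
D (P1): max(32, 72, 53) = 72
B (P2): min(88, 72, 71) = 71
F (P1): max(71, 81, 38) = 81
G (P1): max(98, 72, 54) = 98
H (P1): max(83, 98, 65) = 98
E (P2): min(81, 98, 98) = 81
J (P1): max(5, 23, 21) = 23
I (P2): min(23, 28, 36) = 23
Root (P1): max(71, 81, 23) = 81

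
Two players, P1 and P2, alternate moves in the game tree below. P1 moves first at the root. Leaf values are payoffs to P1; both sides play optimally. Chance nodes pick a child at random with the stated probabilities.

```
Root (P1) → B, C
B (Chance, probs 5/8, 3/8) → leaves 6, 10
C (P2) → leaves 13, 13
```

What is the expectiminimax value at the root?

13

B (Chance): 5/8·6 + 3/8·10 = 7.5
C (P2): min(13, 13) = 13
Root (P1): max(7.5, 13) = 13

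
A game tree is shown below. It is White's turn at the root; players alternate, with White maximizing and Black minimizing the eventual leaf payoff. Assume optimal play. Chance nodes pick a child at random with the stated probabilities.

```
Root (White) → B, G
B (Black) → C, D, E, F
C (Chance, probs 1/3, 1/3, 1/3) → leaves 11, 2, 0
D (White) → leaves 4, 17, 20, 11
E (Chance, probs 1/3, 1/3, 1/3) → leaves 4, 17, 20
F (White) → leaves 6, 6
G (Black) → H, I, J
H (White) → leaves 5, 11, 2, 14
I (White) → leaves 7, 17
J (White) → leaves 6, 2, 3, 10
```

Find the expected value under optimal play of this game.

C (Chance): 1/3·11 + 1/3·2 + 1/3·0 = 4.33
D (White): max(4, 17, 20, 11) = 20
E (Chance): 1/3·4 + 1/3·17 + 1/3·20 = 13.67
F (White): max(6, 6) = 6
B (Black): min(4.33, 20, 13.67, 6) = 4.33
H (White): max(5, 11, 2, 14) = 14
I (White): max(7, 17) = 17
J (White): max(6, 2, 3, 10) = 10
G (Black): min(14, 17, 10) = 10
Root (White): max(4.33, 10) = 10

10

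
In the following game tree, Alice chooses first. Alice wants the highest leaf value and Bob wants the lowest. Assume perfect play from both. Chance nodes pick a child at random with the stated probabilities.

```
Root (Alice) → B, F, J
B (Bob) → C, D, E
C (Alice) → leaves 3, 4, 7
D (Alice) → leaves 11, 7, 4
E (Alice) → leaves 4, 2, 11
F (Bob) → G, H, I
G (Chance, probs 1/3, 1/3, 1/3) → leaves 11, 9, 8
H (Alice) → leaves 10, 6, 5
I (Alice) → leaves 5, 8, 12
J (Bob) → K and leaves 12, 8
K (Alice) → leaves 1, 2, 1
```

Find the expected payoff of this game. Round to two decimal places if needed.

C (Alice): max(3, 4, 7) = 7
D (Alice): max(11, 7, 4) = 11
E (Alice): max(4, 2, 11) = 11
B (Bob): min(7, 11, 11) = 7
G (Chance): 1/3·11 + 1/3·9 + 1/3·8 = 9.33
H (Alice): max(10, 6, 5) = 10
I (Alice): max(5, 8, 12) = 12
F (Bob): min(9.33, 10, 12) = 9.33
K (Alice): max(1, 2, 1) = 2
J (Bob): min(2, 12, 8) = 2
Root (Alice): max(7, 9.33, 2) = 9.33

9.33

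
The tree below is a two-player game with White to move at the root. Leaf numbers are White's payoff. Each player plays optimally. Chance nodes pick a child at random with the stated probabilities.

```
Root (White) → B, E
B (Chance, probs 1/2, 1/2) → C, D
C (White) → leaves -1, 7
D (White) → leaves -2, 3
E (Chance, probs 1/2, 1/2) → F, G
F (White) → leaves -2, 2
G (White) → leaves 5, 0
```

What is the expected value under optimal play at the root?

5

C (White): max(-1, 7) = 7
D (White): max(-2, 3) = 3
B (Chance): 1/2·7 + 1/2·3 = 5
F (White): max(-2, 2) = 2
G (White): max(5, 0) = 5
E (Chance): 1/2·2 + 1/2·5 = 3.5
Root (White): max(5, 3.5) = 5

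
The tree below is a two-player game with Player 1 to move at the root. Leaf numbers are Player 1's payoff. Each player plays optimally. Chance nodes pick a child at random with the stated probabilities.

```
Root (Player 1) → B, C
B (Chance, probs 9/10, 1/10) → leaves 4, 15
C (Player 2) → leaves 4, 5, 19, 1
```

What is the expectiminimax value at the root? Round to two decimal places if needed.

5.1

B (Chance): 9/10·4 + 1/10·15 = 5.1
C (Player 2): min(4, 5, 19, 1) = 1
Root (Player 1): max(5.1, 1) = 5.1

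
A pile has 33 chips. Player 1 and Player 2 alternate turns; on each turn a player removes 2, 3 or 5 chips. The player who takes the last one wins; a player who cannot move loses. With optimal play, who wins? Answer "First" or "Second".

First

Compute winning (W) and losing (L) positions by backward induction:
i:   0  1  2  3  4  5  6  7  8  9 10 11 12 13 14 15 16 17 18 19 20 21 22 23 24 25 26 27 28 29 30 31 32 33
     L  L  W  W  W  W  W  L  L  W  W  W  W  W  L  L  W  W  W  W  W  L  L  W  W  W  W  W  L  L  W  W  W  W
Position 33 is W, so the first player wins.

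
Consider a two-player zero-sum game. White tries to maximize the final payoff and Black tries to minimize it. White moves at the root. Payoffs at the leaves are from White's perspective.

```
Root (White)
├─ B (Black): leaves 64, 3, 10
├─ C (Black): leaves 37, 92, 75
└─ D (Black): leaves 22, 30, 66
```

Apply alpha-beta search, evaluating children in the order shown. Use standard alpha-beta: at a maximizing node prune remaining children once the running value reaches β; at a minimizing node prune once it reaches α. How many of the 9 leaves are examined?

7

B [α=-∞,β=+∞]: v=3
C [α=3,β=+∞]: v=37
D [α=37,β=+∞]: v=22 after child 1 ≤ α → α-cutoff, skip 2
Root [α=-∞,β=+∞]: v=37
Leaves evaluated: 7 of 9.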